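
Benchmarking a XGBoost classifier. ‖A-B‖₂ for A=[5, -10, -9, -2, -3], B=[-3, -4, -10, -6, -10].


d = √((5+ 3)² + (-10+ 4)² + (-9+ 10)² + (-2+ 6)² + (-3+ 10)²)
  = √(64 + 36 + 1 + 16 + 49)
  = √166 = 12.8841

12.8841


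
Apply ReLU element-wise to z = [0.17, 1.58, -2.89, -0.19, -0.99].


ReLU(0.17) = max(0, 0.17) = 0.17
ReLU(1.58) = max(0, 1.58) = 1.58
ReLU(-2.89) = max(0, -2.89) = 0.0
ReLU(-0.19) = max(0, -0.19) = 0.0
ReLU(-0.99) = max(0, -0.99) = 0.0
result = [0.17, 1.58, 0.0, 0.0, 0.0]

[0.17, 1.58, 0.0, 0.0, 0.0]


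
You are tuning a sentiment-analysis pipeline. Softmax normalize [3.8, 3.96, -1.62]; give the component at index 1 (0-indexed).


Exponentials: e^3.8=44.7012, e^3.96=52.4573, e^-1.62=0.1979
Sum = 97.3564
Softmax = [0.4591, 0.5388, 0.002]
p[1] = 52.4573/97.3564 = 0.5388

0.5388


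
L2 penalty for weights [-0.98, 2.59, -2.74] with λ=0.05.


‖w‖₂² = (-0.98)² + (2.59)² + (-2.74)²
     = 0.9604 + 6.7081 + 7.5076
     = 15.1761
λ·‖w‖₂² = 0.05·15.1761 = 0.758805

0.758805


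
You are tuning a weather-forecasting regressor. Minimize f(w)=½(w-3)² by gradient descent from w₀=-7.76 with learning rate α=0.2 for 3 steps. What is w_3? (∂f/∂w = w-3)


step 1: grad = -7.76-3 = -10.76; w = -7.76 - 0.2·(-10.76) = -5.608
step 2: grad = -5.608-3 = -8.608; w = -5.608 - 0.2·(-8.608) = -3.8864
step 3: grad = -3.8864-3 = -6.8864; w = -3.8864 - 0.2·(-6.8864) = -2.50912

-2.50912


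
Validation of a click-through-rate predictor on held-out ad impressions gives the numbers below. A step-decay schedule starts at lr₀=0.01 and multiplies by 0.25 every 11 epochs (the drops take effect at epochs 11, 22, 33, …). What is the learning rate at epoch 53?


n_drops = ⌊53/11⌋ = 4
lr = 0.01·0.25^4 = 0.01·0.00390625 = 0.0000390625

0.0000390625


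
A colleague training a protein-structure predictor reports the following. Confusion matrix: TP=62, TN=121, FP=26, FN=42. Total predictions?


Total = TP + TN + FP + FN
= 62 + 121 + 26 + 42
= 251
(Predicted positive: 88, predicted negative: 163)

251


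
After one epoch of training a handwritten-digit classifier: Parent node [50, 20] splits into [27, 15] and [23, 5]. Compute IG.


Parent = [50, 20], H_parent = 0.8631
H_left = 0.9403 (n=42), H_right = 0.6769 (n=28)
H_children = (42/70)·0.9403 + (28/70)·0.6769 = 0.8349
IG = 0.8631 - 0.8349 = 0.0282

0.0282


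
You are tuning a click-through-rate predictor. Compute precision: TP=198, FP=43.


Precision = TP/(TP+FP)
= 198/(198+43)
= 198/241 = 82.16%

82.16%


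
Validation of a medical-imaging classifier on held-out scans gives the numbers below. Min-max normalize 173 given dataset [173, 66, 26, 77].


min=26, max=173
(173-26)/(173-26) = 147/147 = 1.0

1.0


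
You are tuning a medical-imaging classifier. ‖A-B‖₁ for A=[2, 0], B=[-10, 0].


d = |2+ 10| + |0-0|
  = 12 + 0
  = 12

12


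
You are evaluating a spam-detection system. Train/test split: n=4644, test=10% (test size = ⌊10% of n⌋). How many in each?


Test = ⌊4644·10/100⌋ = 464
Train = 4644 - 464 = 4180

Train: 4180, Test: 464


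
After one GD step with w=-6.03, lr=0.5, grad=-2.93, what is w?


w_new = w - α·∇
= -6.03 - 0.5·-2.93
= -6.03 + 1.465
= -4.565

-4.565


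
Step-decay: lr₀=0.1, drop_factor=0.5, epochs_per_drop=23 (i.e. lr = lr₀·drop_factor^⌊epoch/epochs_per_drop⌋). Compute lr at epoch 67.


n_drops = ⌊67/23⌋ = 2
lr = 0.1·0.5^2 = 0.1·0.25 = 0.025

0.025


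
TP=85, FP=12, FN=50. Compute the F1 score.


Precision = 85/97 = 0.8763
Recall = 85/135 = 0.6296
F1 = 2·P·R/(P+R) = 2·TP/(2·TP+FP+FN) = 170/(170+12+50) = 170/232 = 0.7328

0.7328


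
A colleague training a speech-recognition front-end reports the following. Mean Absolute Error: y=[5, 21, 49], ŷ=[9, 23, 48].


Absolute errors: |5-9|=4, |21-23|=2, |49-48|=1
Sum = 7
MAE = 7/3 = 7/3

7/3


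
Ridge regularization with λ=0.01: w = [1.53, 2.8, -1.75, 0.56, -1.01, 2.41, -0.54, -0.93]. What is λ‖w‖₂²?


‖w‖₂² = (1.53)² + (2.8)² + (-1.75)² + (0.56)² + (-1.01)² + (2.41)² + (-0.54)² + (-0.93)²
     = 2.3409 + 7.84 + 3.0625 + 0.3136 + 1.0201 + 5.8081 + 0.2916 + 0.8649
     = 21.5417
λ·‖w‖₂² = 0.01·21.5417 = 0.215417

0.215417


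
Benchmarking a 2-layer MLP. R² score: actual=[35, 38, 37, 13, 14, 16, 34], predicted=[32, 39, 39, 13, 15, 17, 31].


ȳ = 26.7143
SS_res = Σ(y-ŷ)² = 25
SS_tot = Σ(y-ȳ)² = 819.43
R² = 1 - SS_res/SS_tot = 1 - 0.0305 = 0.9695

0.9695


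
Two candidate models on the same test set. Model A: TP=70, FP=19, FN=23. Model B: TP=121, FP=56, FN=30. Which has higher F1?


Model A: P=70/89=0.7865, R=70/93=0.7527, F1=2PR/(P+R)=2TP/(2TP+FP+FN)=140/182=0.7692
Model B: P=121/177=0.6836, R=121/151=0.8013, F1=2PR/(P+R)=2TP/(2TP+FP+FN)=242/328=0.7378
0.7692 > 0.7378 → Model A

Model A


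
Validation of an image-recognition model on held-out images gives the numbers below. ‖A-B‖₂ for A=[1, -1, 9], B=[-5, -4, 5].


d = √((1+ 5)² + (-1+ 4)² + (9-5)²)
  = √(36 + 9 + 16)
  = √61 = 7.8102

7.8102


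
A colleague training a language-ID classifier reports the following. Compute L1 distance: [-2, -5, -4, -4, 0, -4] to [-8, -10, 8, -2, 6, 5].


d = |-2+ 8| + |-5+ 10| + |-4-8| + |-4+ 2| + |0-6| + |-4-5|
  = 6 + 5 + 12 + 2 + 6 + 9
  = 40

40


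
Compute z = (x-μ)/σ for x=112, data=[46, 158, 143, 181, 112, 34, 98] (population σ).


μ = 110.2857, σ = 51.344
z = (112 - 110.2857)/51.344 = 0.0334

0.0334


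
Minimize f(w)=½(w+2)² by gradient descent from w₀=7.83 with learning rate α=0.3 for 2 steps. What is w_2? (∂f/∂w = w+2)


step 1: grad = 7.83+2 = 9.83; w = 7.83 - 0.3·(9.83) = 4.881
step 2: grad = 4.881+2 = 6.881; w = 4.881 - 0.3·(6.881) = 2.8167

2.8167


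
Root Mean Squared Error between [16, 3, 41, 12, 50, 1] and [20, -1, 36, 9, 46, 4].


MSE = 91/6 = 15.1667
RMSE = √(91/6) = 3.8944

3.8944


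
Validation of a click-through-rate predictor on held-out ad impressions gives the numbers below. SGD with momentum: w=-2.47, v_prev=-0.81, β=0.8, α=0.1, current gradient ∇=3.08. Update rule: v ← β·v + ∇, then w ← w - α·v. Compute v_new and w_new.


v_new = 0.8·-0.81 + 3.08 = -0.648 + 3.08 = 2.432
w_new = -2.47 - 0.1·2.432 = -2.47 - 0.2432 = -2.7132

v_new=2.432, w_new=-2.7132


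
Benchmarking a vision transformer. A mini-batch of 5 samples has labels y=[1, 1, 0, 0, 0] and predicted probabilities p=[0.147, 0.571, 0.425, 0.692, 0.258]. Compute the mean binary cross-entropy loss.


L[0] = -ln(0.147) = 1.9173
L[1] = -ln(0.571) = 0.5604
L[2] = -ln(1-0.425) = -ln(0.575) = 0.5534
L[3] = -ln(1-0.692) = -ln(0.308) = 1.1777
L[4] = -ln(1-0.258) = -ln(0.742) = 0.2984
mean = (1.9173 + 0.5604 + 0.5534 + 1.1777 + 0.2984)/5 = 0.9014

0.9014


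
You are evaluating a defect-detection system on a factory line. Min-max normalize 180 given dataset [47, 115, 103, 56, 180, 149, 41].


min=41, max=180
(180-41)/(180-41) = 139/139 = 1.0

1.0


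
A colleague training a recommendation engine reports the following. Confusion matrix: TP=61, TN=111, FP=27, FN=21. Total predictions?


Total = TP + TN + FP + FN
= 61 + 111 + 27 + 21
= 220
(Predicted positive: 88, predicted negative: 132)

220


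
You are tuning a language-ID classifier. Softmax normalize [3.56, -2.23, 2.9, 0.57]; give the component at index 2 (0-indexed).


Exponentials: e^3.56=35.1632, e^-2.23=0.1075, e^2.9=18.1741, e^0.57=1.7683
Sum = 55.2131
Softmax = [0.6369, 0.0019, 0.3292, 0.032]
p[2] = 18.1741/55.2131 = 0.3292

0.3292


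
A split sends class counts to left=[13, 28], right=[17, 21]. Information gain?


Parent = [30, 49], H_parent = 0.9579
H_left = 0.9012 (n=41), H_right = 0.992 (n=38)
H_children = (41/79)·0.9012 + (38/79)·0.992 = 0.9449
IG = 0.9579 - 0.9449 = 0.013

0.013


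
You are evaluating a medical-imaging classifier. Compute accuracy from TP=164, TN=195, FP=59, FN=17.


Accuracy = (TP+TN)/(TP+TN+FP+FN)
= (164+195)/(435)
= 359/435 = 82.53%

82.53%


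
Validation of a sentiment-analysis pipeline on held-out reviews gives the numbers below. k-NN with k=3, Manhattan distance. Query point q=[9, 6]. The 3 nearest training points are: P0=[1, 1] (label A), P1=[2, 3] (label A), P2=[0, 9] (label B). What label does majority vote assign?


d(q,P0) = 13  (label A)
d(q,P1) = 10  (label A)
d(q,P2) = 12  (label B)
Votes: A=2, B=1
Majority → A

A


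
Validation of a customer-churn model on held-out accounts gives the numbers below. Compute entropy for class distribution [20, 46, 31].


Probabilities: [20/97, 46/97, 31/97] ≈ [0.2062, 0.4742, 0.3196]
H = -((20/97)·log₂(20/97) + (46/97)·log₂(46/97) + (31/97)·log₂(31/97))
  = 1.5061 bits

1.5061 bits


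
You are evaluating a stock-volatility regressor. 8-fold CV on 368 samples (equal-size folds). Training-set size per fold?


Fold size = 368/8 = 46
Training per fold = 368 - 46 = 322

322


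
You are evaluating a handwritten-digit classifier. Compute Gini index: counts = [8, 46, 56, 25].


Probabilities: [8/135, 46/135, 56/135, 25/135] ≈ [0.0593, 0.3407, 0.4148, 0.1852]
Σpᵢ² = (64 + 2116 + 3136 + 625)/135² = 5941/18225
Gini = 1 - Σpᵢ² = 1 - 5941/18225 = 0.674

0.674


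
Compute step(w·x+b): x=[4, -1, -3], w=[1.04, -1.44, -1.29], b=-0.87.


z = (4)·(1.04) + (-1)·(-1.44) + (-3)·(-1.29) - 0.87
  = 8.6
step(z) = 1 (z≥0)

1


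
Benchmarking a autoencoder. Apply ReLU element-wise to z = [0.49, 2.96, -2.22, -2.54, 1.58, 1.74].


ReLU(0.49) = max(0, 0.49) = 0.49
ReLU(2.96) = max(0, 2.96) = 2.96
ReLU(-2.22) = max(0, -2.22) = 0.0
ReLU(-2.54) = max(0, -2.54) = 0.0
ReLU(1.58) = max(0, 1.58) = 1.58
ReLU(1.74) = max(0, 1.74) = 1.74
result = [0.49, 2.96, 0.0, 0.0, 1.58, 1.74]

[0.49, 2.96, 0.0, 0.0, 1.58, 1.74]


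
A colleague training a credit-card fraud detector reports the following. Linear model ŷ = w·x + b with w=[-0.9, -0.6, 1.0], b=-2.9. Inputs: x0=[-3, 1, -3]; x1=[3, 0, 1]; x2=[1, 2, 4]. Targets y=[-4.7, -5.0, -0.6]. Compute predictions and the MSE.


ŷ0 = (-0.9)·(-3) + (-0.6)·(1) + (1.0)·(-3) - 2.9 = -3.8
ŷ1 = (-0.9)·(3) + (-0.6)·(0) + (1.0)·(1) - 2.9 = -4.6
ŷ2 = (-0.9)·(1) + (-0.6)·(2) + (1.0)·(4) - 2.9 = -1.0
errors² = [0.81, 0.16, 0.16]
MSE = 1.1300/3 = 0.3767

0.3767


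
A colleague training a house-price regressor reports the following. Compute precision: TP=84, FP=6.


Precision = TP/(TP+FP)
= 84/(84+6)
= 84/90 = 93.33%

93.33%


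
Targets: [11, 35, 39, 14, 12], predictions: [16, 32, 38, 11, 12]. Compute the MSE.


Squared errors: (11-16)²=25, (35-32)²=9, (39-38)²=1, (14-11)²=9, (12-12)²=0
Sum = 44
MSE = 44/5 = 44/5

44/5


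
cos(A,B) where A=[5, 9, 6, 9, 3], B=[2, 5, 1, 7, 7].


A·B = 5·2 + 9·5 + 6·1 + 9·7 + 3·7 = 145
‖A‖ = √232 = 15.2315, ‖B‖ = √128 = 11.3137
cos = 145/(√232·√128) = 145/√29696 = 0.8414

0.8414


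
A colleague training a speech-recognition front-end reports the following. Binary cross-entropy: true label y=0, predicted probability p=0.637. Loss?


BCE = -[y·ln(p) + (1-y)·ln(1-p)]
= -0 - 1·ln(1-0.637)
= -ln(0.363) = 1.0134

1.0134


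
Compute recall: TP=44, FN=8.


Recall = TP/(TP+FN)
= 44/(44+8)
= 44/52 = 84.62%

84.62%


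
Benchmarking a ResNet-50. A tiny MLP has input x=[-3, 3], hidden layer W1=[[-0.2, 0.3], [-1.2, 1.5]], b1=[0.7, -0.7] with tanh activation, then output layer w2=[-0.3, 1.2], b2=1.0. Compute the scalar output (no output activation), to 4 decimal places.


z1[0] = (-0.2)·(-3) + (0.3)·(3) + 0.7 = 2.2
z1[1] = (-1.2)·(-3) + (1.5)·(3) - 0.7 = 7.4
h = tanh(z1) = [0.9757, 1.0]
output = (-0.3)·(0.9757) + (1.2)·(1.0) + 1.0 = 1.9073

1.9073


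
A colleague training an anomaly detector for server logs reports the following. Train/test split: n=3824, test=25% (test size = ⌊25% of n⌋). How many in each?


Test = ⌊3824·25/100⌋ = 956
Train = 3824 - 956 = 2868

Train: 2868, Test: 956


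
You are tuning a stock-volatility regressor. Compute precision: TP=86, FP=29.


Precision = TP/(TP+FP)
= 86/(86+29)
= 86/115 = 74.78%

74.78%


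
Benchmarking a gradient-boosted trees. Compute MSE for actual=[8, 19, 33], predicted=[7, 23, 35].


Squared errors: (8-7)²=1, (19-23)²=16, (33-35)²=4
Sum = 21
MSE = 21/3 = 7

7


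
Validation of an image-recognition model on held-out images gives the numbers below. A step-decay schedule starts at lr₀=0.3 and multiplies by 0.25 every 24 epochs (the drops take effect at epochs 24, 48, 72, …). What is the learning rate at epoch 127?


n_drops = ⌊127/24⌋ = 5
lr = 0.3·0.25^5 = 0.3·0.0009765625 = 0.00029296875

0.00029296875


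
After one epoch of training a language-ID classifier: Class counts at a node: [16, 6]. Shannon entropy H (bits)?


Probabilities: [16/22, 6/22] ≈ [0.7273, 0.2727]
H = -((16/22)·log₂(16/22) + (6/22)·log₂(6/22))
  = 0.8454 bits

0.8454 bits


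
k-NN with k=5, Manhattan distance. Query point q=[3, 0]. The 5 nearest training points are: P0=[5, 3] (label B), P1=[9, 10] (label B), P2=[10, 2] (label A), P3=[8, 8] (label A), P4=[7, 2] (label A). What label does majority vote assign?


d(q,P0) = 5  (label B)
d(q,P1) = 16  (label B)
d(q,P2) = 9  (label A)
d(q,P3) = 13  (label A)
d(q,P4) = 6  (label A)
Votes: A=3, B=2
Majority → A

A


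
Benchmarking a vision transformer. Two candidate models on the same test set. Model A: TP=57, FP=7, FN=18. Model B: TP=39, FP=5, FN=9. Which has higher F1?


Model A: P=57/64=0.8906, R=57/75=0.76, F1=2PR/(P+R)=2TP/(2TP+FP+FN)=114/139=0.8201
Model B: P=39/44=0.8864, R=39/48=0.8125, F1=2PR/(P+R)=2TP/(2TP+FP+FN)=78/92=0.8478
0.8201 < 0.8478 → Model B

Model B


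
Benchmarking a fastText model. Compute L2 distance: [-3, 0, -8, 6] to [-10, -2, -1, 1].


d = √((-3+ 10)² + (0+ 2)² + (-8+ 1)² + (6-1)²)
  = √(49 + 4 + 49 + 25)
  = √127 = 11.2694

11.2694


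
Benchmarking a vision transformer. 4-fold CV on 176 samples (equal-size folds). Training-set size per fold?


Fold size = 176/4 = 44
Training per fold = 176 - 44 = 132

132


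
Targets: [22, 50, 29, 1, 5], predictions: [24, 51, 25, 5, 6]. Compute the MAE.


Absolute errors: |22-24|=2, |50-51|=1, |29-25|=4, |1-5|=4, |5-6|=1
Sum = 12
MAE = 12/5 = 12/5

12/5


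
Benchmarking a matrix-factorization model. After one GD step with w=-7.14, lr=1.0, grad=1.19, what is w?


w_new = w - α·∇
= -7.14 - 1.0·1.19
= -7.14 - 1.19
= -8.33

-8.33


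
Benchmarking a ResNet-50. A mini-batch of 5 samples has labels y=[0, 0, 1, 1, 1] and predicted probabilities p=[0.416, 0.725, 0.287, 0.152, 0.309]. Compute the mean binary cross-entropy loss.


L[0] = -ln(1-0.416) = -ln(0.584) = 0.5379
L[1] = -ln(1-0.725) = -ln(0.275) = 1.291
L[2] = -ln(0.287) = 1.2483
L[3] = -ln(0.152) = 1.8839
L[4] = -ln(0.309) = 1.1744
mean = (0.5379 + 1.291 + 1.2483 + 1.8839 + 1.1744)/5 = 1.2271

1.2271


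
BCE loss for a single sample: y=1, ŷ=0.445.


BCE = -[y·ln(p) + (1-y)·ln(1-p)]
= -1·ln(0.445) - 0
= -ln(0.445) = 0.8097

0.8097


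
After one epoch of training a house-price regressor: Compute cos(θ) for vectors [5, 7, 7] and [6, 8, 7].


A·B = 5·6 + 7·8 + 7·7 = 135
‖A‖ = √123 = 11.0905, ‖B‖ = √149 = 12.2066
cos = 135/(√123·√149) = 135/√18327 = 0.9972

0.9972


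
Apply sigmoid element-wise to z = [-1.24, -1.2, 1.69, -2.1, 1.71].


σ(-1.24) = 1/(1+e^1.24) = 0.2244
σ(-1.2) = 1/(1+e^1.2) = 0.2315
σ(1.69) = 1/(1+e^-1.69) = 0.8442
σ(-2.1) = 1/(1+e^2.1) = 0.1091
σ(1.71) = 1/(1+e^-1.71) = 0.8468
result = [0.2244, 0.2315, 0.8442, 0.1091, 0.8468]

[0.2244, 0.2315, 0.8442, 0.1091, 0.8468]


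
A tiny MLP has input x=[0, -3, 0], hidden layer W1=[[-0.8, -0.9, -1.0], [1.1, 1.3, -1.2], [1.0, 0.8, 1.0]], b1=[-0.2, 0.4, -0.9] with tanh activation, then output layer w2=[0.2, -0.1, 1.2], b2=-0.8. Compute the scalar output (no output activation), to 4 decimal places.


z1[0] = (-0.8)·(0) + (-0.9)·(-3) + (-1.0)·(0) - 0.2 = 2.5
z1[1] = (1.1)·(0) + (1.3)·(-3) + (-1.2)·(0) + 0.4 = -3.5
z1[2] = (1.0)·(0) + (0.8)·(-3) + (1.0)·(0) - 0.9 = -3.3
h = tanh(z1) = [0.9866, -0.9982, -0.9973]
output = (0.2)·(0.9866) + (-0.1)·(-0.9982) + (1.2)·(-0.9973) - 0.8 = -1.6996

-1.6996


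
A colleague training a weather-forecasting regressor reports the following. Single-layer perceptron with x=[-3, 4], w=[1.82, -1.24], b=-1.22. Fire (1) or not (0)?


z = (-3)·(1.82) + (4)·(-1.24) - 1.22
  = -11.64
step(z) = 0 (z<0)

0


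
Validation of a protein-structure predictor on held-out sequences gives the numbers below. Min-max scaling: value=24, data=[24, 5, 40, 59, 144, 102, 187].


min=5, max=187
(24-5)/(187-5) = 19/182 = 0.1044

0.1044


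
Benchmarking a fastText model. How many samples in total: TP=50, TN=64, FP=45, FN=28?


Total = TP + TN + FP + FN
= 50 + 64 + 45 + 28
= 187
(Predicted positive: 95, predicted negative: 92)

187


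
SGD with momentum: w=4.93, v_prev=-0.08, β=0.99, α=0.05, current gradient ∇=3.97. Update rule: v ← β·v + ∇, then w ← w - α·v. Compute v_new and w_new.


v_new = 0.99·-0.08 + 3.97 = -0.0792 + 3.97 = 3.8908
w_new = 4.93 - 0.05·3.8908 = 4.93 - 0.19454 = 4.73546

v_new=3.8908, w_new=4.73546


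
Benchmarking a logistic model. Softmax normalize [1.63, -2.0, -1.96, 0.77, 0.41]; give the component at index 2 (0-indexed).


Exponentials: e^1.63=5.1039, e^-2.0=0.1353, e^-1.96=0.1409, e^0.77=2.1598, e^0.41=1.5068
Sum = 9.0467
Softmax = [0.5642, 0.015, 0.0156, 0.2387, 0.1666]
p[2] = 0.1409/9.0467 = 0.0156

0.0156


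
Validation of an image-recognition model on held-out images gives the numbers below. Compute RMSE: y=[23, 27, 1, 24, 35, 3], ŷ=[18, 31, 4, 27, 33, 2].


MSE = 64/6 = 10.6667
RMSE = √(64/6) = 3.266

3.266


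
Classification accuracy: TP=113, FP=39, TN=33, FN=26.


Accuracy = (TP+TN)/(TP+TN+FP+FN)
= (113+33)/(211)
= 146/211 = 69.19%

69.19%


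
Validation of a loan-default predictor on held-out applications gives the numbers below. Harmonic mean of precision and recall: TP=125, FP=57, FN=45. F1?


Precision = 125/182 = 0.6868
Recall = 125/170 = 0.7353
F1 = 2·P·R/(P+R) = 2·TP/(2·TP+FP+FN) = 250/(250+57+45) = 250/352 = 0.7102

0.7102


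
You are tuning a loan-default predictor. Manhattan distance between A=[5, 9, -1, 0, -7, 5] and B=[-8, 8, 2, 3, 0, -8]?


d = |5+ 8| + |9-8| + |-1-2| + |0-3| + |-7-0| + |5+ 8|
  = 13 + 1 + 3 + 3 + 7 + 13
  = 40

40


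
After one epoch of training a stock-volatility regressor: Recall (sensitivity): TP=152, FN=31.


Recall = TP/(TP+FN)
= 152/(152+31)
= 152/183 = 83.06%

83.06%


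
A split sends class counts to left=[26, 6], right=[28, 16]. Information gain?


Parent = [54, 22], H_parent = 0.868
H_left = 0.6962 (n=32), H_right = 0.9457 (n=44)
H_children = (32/76)·0.6962 + (44/76)·0.9457 = 0.8406
IG = 0.868 - 0.8406 = 0.0274

0.0274


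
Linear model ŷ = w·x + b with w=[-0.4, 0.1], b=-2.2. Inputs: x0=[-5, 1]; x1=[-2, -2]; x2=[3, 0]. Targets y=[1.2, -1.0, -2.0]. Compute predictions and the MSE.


ŷ0 = (-0.4)·(-5) + (0.1)·(1) - 2.2 = -0.1
ŷ1 = (-0.4)·(-2) + (0.1)·(-2) - 2.2 = -1.6
ŷ2 = (-0.4)·(3) + (0.1)·(0) - 2.2 = -3.4
errors² = [1.69, 0.36, 1.96]
MSE = 4.0100/3 = 1.3367

1.3367


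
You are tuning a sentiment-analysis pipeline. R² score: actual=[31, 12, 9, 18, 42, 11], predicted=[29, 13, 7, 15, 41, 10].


ȳ = 20.5
SS_res = Σ(y-ŷ)² = 20
SS_tot = Σ(y-ȳ)² = 873.5
R² = 1 - SS_res/SS_tot = 1 - 0.0229 = 0.9771

0.9771


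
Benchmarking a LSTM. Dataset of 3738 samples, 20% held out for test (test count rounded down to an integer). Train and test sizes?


Test = ⌊3738·20/100⌋ = 747
Train = 3738 - 747 = 2991

Train: 2991, Test: 747


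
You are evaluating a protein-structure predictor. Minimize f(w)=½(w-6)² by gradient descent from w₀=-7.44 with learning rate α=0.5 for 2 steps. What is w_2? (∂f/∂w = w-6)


step 1: grad = -7.44-6 = -13.44; w = -7.44 - 0.5·(-13.44) = -0.72
step 2: grad = -0.72-6 = -6.72; w = -0.72 - 0.5·(-6.72) = 2.64

2.64


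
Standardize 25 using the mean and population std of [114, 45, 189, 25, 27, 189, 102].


μ = 98.7143, σ = 65.4757
z = (25 - 98.7143)/65.4757 = -1.1258

-1.1258


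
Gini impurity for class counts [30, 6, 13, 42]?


Probabilities: [30/91, 6/91, 13/91, 42/91] ≈ [0.3297, 0.0659, 0.1429, 0.4615]
Σpᵢ² = (900 + 36 + 169 + 1764)/91² = 2869/8281
Gini = 1 - Σpᵢ² = 1 - 2869/8281 = 0.6535

0.6535


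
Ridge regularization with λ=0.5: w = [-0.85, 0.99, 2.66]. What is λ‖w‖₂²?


‖w‖₂² = (-0.85)² + (0.99)² + (2.66)²
     = 0.7225 + 0.9801 + 7.0756
     = 8.7782
λ·‖w‖₂² = 0.5·8.7782 = 4.3891

4.3891


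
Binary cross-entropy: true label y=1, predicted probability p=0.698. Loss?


BCE = -[y·ln(p) + (1-y)·ln(1-p)]
= -1·ln(0.698) - 0
= -ln(0.698) = 0.3595

0.3595


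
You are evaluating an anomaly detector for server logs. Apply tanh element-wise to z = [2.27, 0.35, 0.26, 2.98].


tanh(2.27) = 0.9789
tanh(0.35) = 0.3364
tanh(0.26) = 0.2543
tanh(2.98) = 0.9949
result = [0.9789, 0.3364, 0.2543, 0.9949]

[0.9789, 0.3364, 0.2543, 0.9949]


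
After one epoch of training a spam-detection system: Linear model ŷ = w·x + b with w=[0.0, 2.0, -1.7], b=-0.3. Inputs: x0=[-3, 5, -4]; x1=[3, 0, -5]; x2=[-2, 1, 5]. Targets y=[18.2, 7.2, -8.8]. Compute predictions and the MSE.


ŷ0 = (0.0)·(-3) + (2.0)·(5) + (-1.7)·(-4) - 0.3 = 16.5
ŷ1 = (0.0)·(3) + (2.0)·(0) + (-1.7)·(-5) - 0.3 = 8.2
ŷ2 = (0.0)·(-2) + (2.0)·(1) + (-1.7)·(5) - 0.3 = -6.8
errors² = [2.89, 1.0, 4.0]
MSE = 7.8900/3 = 2.63

2.63


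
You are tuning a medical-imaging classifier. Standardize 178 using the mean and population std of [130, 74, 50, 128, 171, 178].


μ = 121.8333, σ = 46.7704
z = (178 - 121.8333)/46.7704 = 1.2009

1.2009


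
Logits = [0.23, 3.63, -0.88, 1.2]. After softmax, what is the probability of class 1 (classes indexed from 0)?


Exponentials: e^0.23=1.2586, e^3.63=37.7128, e^-0.88=0.4148, e^1.2=3.3201
Sum = 42.7063
Softmax = [0.0295, 0.8831, 0.0097, 0.0777]
p[1] = 37.7128/42.7063 = 0.8831

0.8831


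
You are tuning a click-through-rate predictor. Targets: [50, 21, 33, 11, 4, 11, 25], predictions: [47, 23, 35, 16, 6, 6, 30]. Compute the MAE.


Absolute errors: |50-47|=3, |21-23|=2, |33-35|=2, |11-16|=5, |4-6|=2, |11-6|=5, |25-30|=5
Sum = 24
MAE = 24/7 = 24/7

24/7


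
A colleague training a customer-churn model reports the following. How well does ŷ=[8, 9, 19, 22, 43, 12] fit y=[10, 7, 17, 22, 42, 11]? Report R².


ȳ = 18.1667
SS_res = Σ(y-ŷ)² = 14
SS_tot = Σ(y-ȳ)² = 826.83
R² = 1 - SS_res/SS_tot = 1 - 0.0169 = 0.9831

0.9831


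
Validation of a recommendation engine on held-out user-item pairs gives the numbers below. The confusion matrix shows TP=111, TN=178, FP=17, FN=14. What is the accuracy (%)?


Accuracy = (TP+TN)/(TP+TN+FP+FN)
= (111+178)/(320)
= 289/320 = 90.31%

90.31%


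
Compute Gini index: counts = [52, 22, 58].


Probabilities: [52/132, 22/132, 58/132] ≈ [0.3939, 0.1667, 0.4394]
Σpᵢ² = (2704 + 484 + 3364)/132² = 6552/17424
Gini = 1 - Σpᵢ² = 1 - 6552/17424 = 0.624

0.624


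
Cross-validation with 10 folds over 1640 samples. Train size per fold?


Fold size = 1640/10 = 164
Training per fold = 1640 - 164 = 1476

1476


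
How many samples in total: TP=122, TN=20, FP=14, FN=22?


Total = TP + TN + FP + FN
= 122 + 20 + 14 + 22
= 178
(Predicted positive: 136, predicted negative: 42)

178


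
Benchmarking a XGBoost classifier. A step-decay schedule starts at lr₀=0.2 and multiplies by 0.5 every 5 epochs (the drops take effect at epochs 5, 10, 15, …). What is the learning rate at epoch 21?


n_drops = ⌊21/5⌋ = 4
lr = 0.2·0.5^4 = 0.2·0.0625 = 0.0125

0.0125


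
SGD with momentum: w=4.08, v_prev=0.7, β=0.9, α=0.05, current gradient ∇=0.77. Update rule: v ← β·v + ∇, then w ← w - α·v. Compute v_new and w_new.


v_new = 0.9·0.7 + 0.77 = 0.63 + 0.77 = 1.4
w_new = 4.08 - 0.05·1.4 = 4.08 - 0.07 = 4.01

v_new=1.4, w_new=4.01


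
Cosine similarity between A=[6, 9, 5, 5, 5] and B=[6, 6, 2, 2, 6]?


A·B = 6·6 + 9·6 + 5·2 + 5·2 + 5·6 = 140
‖A‖ = √192 = 13.8564, ‖B‖ = √116 = 10.7703
cos = 140/(√192·√116) = 140/√22272 = 0.9381

0.9381


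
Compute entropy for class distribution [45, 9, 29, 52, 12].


Probabilities: [45/147, 9/147, 29/147, 52/147, 12/147] ≈ [0.3061, 0.0612, 0.1973, 0.3537, 0.0816]
H = -((45/147)·log₂(45/147) + (9/147)·log₂(9/147) + (29/147)·log₂(29/147) + (52/147)·log₂(52/147) + (12/147)·log₂(12/147))
  = 2.0569 bits

2.0569 bits


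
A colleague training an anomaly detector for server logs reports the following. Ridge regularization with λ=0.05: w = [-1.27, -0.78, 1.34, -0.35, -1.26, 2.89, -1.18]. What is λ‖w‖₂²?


‖w‖₂² = (-1.27)² + (-0.78)² + (1.34)² + (-0.35)² + (-1.26)² + (2.89)² + (-1.18)²
     = 1.6129 + 0.6084 + 1.7956 + 0.1225 + 1.5876 + 8.3521 + 1.3924
     = 15.4715
λ·‖w‖₂² = 0.05·15.4715 = 0.773575

0.773575


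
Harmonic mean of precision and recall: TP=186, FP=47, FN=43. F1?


Precision = 186/233 = 0.7983
Recall = 186/229 = 0.8122
F1 = 2·P·R/(P+R) = 2·TP/(2·TP+FP+FN) = 372/(372+47+43) = 372/462 = 0.8052

0.8052


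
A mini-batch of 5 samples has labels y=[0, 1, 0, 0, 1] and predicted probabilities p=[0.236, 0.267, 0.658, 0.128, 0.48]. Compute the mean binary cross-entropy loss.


L[0] = -ln(1-0.236) = -ln(0.764) = 0.2692
L[1] = -ln(0.267) = 1.3205
L[2] = -ln(1-0.658) = -ln(0.342) = 1.0729
L[3] = -ln(1-0.128) = -ln(0.872) = 0.137
L[4] = -ln(0.48) = 0.734
mean = (0.2692 + 1.3205 + 1.0729 + 0.137 + 0.734)/5 = 0.7067

0.7067


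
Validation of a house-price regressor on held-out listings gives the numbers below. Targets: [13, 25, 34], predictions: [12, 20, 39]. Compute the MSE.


Squared errors: (13-12)²=1, (25-20)²=25, (34-39)²=25
Sum = 51
MSE = 51/3 = 17

17


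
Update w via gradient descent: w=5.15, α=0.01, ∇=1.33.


w_new = w - α·∇
= 5.15 - 0.01·1.33
= 5.15 - 0.0133
= 5.1367

5.1367


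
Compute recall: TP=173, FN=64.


Recall = TP/(TP+FN)
= 173/(173+64)
= 173/237 = 73.0%

73.0%


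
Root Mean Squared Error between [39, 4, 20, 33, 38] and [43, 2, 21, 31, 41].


MSE = 34/5 = 6.8
RMSE = √(34/5) = 2.6077

2.6077


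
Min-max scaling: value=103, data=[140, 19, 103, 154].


min=19, max=154
(103-19)/(154-19) = 84/135 = 0.6222

0.6222


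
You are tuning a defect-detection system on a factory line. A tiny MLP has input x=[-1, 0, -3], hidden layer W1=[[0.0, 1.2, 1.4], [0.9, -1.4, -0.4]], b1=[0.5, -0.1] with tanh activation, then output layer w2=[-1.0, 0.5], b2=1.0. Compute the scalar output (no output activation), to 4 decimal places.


z1[0] = (0.0)·(-1) + (1.2)·(0) + (1.4)·(-3) + 0.5 = -3.7
z1[1] = (0.9)·(-1) + (-1.4)·(0) + (-0.4)·(-3) - 0.1 = 0.2
h = tanh(z1) = [-0.9988, 0.1974]
output = (-1.0)·(-0.9988) + (0.5)·(0.1974) + 1.0 = 2.0975

2.0975


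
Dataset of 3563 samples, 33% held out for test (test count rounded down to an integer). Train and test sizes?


Test = ⌊3563·33/100⌋ = 1175
Train = 3563 - 1175 = 2388

Train: 2388, Test: 1175


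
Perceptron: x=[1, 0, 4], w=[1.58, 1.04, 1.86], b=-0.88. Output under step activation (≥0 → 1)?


z = (1)·(1.58) + (0)·(1.04) + (4)·(1.86) - 0.88
  = 8.14
step(z) = 1 (z≥0)

1


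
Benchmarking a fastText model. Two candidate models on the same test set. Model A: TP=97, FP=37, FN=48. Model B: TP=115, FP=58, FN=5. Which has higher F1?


Model A: P=97/134=0.7239, R=97/145=0.669, F1=2PR/(P+R)=2TP/(2TP+FP+FN)=194/279=0.6953
Model B: P=115/173=0.6647, R=115/120=0.9583, F1=2PR/(P+R)=2TP/(2TP+FP+FN)=230/293=0.785
0.6953 < 0.785 → Model B

Model B


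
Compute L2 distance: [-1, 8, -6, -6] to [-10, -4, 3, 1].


d = √((-1+ 10)² + (8+ 4)² + (-6-3)² + (-6-1)²)
  = √(81 + 144 + 81 + 49)
  = √355 = 18.8414

18.8414


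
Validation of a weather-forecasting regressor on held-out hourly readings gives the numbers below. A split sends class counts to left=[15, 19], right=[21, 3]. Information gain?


Parent = [36, 22], H_parent = 0.9576
H_left = 0.99 (n=34), H_right = 0.5436 (n=24)
H_children = (34/58)·0.99 + (24/58)·0.5436 = 0.8053
IG = 0.9576 - 0.8053 = 0.1523

0.1523


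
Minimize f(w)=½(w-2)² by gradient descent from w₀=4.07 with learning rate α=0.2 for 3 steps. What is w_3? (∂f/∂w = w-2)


step 1: grad = 4.07-2 = 2.07; w = 4.07 - 0.2·(2.07) = 3.656
step 2: grad = 3.656-2 = 1.656; w = 3.656 - 0.2·(1.656) = 3.3248
step 3: grad = 3.3248-2 = 1.3248; w = 3.3248 - 0.2·(1.3248) = 3.05984

3.05984


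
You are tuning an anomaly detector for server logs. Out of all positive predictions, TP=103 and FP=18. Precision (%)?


Precision = TP/(TP+FP)
= 103/(103+18)
= 103/121 = 85.12%

85.12%


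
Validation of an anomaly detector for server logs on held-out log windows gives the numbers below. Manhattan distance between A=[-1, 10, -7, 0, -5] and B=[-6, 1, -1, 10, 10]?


d = |-1+ 6| + |10-1| + |-7+ 1| + |0-10| + |-5-10|
  = 5 + 9 + 6 + 10 + 15
  = 45

45


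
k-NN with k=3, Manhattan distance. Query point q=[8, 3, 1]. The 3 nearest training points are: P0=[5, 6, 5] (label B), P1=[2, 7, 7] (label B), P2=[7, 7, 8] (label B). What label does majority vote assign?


d(q,P0) = 10  (label B)
d(q,P1) = 16  (label B)
d(q,P2) = 12  (label B)
Votes: A=0, B=3
Majority → B

B


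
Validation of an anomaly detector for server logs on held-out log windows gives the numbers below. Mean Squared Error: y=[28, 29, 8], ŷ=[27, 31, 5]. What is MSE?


Squared errors: (28-27)²=1, (29-31)²=4, (8-5)²=9
Sum = 14
MSE = 14/3 = 14/3

14/3


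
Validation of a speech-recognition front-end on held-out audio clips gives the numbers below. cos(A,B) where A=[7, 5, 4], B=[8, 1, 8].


A·B = 7·8 + 5·1 + 4·8 = 93
‖A‖ = √90 = 9.4868, ‖B‖ = √129 = 11.3578
cos = 93/(√90·√129) = 93/√11610 = 0.8631

0.8631


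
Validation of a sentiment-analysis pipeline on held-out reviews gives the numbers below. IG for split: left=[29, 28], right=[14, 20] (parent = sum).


Parent = [43, 48], H_parent = 0.9978
H_left = 0.9998 (n=57), H_right = 0.9774 (n=34)
H_children = (57/91)·0.9998 + (34/91)·0.9774 = 0.9914
IG = 0.9978 - 0.9914 = 0.0064

0.0064


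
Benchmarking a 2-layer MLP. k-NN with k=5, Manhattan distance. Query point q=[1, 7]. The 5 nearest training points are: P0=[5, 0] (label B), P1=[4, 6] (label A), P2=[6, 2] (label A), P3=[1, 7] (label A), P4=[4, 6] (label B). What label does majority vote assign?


d(q,P0) = 11  (label B)
d(q,P1) = 4  (label A)
d(q,P2) = 10  (label A)
d(q,P3) = 0  (label A)
d(q,P4) = 4  (label B)
Votes: A=3, B=2
Majority → A

A


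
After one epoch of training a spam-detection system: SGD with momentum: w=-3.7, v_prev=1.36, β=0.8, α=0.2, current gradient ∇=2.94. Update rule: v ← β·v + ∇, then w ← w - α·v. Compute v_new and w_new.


v_new = 0.8·1.36 + 2.94 = 1.088 + 2.94 = 4.028
w_new = -3.7 - 0.2·4.028 = -3.7 - 0.8056 = -4.5056

v_new=4.028, w_new=-4.5056


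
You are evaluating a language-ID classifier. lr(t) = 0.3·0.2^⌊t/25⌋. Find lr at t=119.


n_drops = ⌊119/25⌋ = 4
lr = 0.3·0.2^4 = 0.3·0.0016 = 0.00048

0.00048


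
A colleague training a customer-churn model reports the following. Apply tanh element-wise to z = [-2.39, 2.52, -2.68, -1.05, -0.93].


tanh(-2.39) = -0.9833
tanh(2.52) = 0.9871
tanh(-2.68) = -0.9906
tanh(-1.05) = -0.7818
tanh(-0.93) = -0.7306
result = [-0.9833, 0.9871, -0.9906, -0.7818, -0.7306]

[-0.9833, 0.9871, -0.9906, -0.7818, -0.7306]


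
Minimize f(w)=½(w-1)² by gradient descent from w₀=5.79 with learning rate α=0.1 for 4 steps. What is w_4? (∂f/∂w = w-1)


step 1: grad = 5.79-1 = 4.79; w = 5.79 - 0.1·(4.79) = 5.311
step 2: grad = 5.311-1 = 4.311; w = 5.311 - 0.1·(4.311) = 4.8799
step 3: grad = 4.8799-1 = 3.8799; w = 4.8799 - 0.1·(3.8799) = 4.49191
step 4: grad = 4.49191-1 = 3.49191; w = 4.49191 - 0.1·(3.49191) = 4.142719

4.142719


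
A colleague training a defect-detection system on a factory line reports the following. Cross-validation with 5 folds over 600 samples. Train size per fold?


Fold size = 600/5 = 120
Training per fold = 600 - 120 = 480

480


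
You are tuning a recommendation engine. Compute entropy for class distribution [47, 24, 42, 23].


Probabilities: [47/136, 24/136, 42/136, 23/136] ≈ [0.3456, 0.1765, 0.3088, 0.1691]
H = -((47/136)·log₂(47/136) + (24/136)·log₂(24/136) + (42/136)·log₂(42/136) + (23/136)·log₂(23/136))
  = 1.9285 bits

1.9285 bits


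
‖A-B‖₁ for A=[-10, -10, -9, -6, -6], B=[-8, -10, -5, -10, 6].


d = |-10+ 8| + |-10+ 10| + |-9+ 5| + |-6+ 10| + |-6-6|
  = 2 + 0 + 4 + 4 + 12
  = 22

22


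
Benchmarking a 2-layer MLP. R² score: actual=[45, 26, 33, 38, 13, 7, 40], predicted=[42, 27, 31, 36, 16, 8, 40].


ȳ = 28.8571
SS_res = Σ(y-ŷ)² = 28
SS_tot = Σ(y-ȳ)² = 1222.86
R² = 1 - SS_res/SS_tot = 1 - 0.0229 = 0.9771

0.9771


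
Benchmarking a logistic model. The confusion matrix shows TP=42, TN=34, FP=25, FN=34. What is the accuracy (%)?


Accuracy = (TP+TN)/(TP+TN+FP+FN)
= (42+34)/(135)
= 76/135 = 56.3%

56.3%


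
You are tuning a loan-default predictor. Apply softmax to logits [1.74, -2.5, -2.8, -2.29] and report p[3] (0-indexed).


Exponentials: e^1.74=5.6973, e^-2.5=0.0821, e^-2.8=0.0608, e^-2.29=0.1013
Sum = 5.9415
Softmax = [0.9589, 0.0138, 0.0102, 0.017]
p[3] = 0.1013/5.9415 = 0.017

0.017


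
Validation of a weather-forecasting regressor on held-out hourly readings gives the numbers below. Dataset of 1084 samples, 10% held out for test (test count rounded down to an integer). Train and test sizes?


Test = ⌊1084·10/100⌋ = 108
Train = 1084 - 108 = 976

Train: 976, Test: 108


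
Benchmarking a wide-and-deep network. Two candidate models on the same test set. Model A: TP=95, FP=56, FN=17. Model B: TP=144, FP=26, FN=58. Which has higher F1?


Model A: P=95/151=0.6291, R=95/112=0.8482, F1=2PR/(P+R)=2TP/(2TP+FP+FN)=190/263=0.7224
Model B: P=144/170=0.8471, R=144/202=0.7129, F1=2PR/(P+R)=2TP/(2TP+FP+FN)=288/372=0.7742
0.7224 < 0.7742 → Model B

Model B


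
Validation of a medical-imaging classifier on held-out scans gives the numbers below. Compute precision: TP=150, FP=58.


Precision = TP/(TP+FP)
= 150/(150+58)
= 150/208 = 72.12%

72.12%


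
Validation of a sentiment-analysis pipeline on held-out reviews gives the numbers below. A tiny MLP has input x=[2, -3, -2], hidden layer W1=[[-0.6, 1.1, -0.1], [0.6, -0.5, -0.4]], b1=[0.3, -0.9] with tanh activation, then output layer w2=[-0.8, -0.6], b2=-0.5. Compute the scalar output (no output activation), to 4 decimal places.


z1[0] = (-0.6)·(2) + (1.1)·(-3) + (-0.1)·(-2) + 0.3 = -4.0
z1[1] = (0.6)·(2) + (-0.5)·(-3) + (-0.4)·(-2) - 0.9 = 2.6
h = tanh(z1) = [-0.9993, 0.989]
output = (-0.8)·(-0.9993) + (-0.6)·(0.989) - 0.5 = -0.294

-0.294


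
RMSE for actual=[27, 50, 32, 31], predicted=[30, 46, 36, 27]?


MSE = 57/4 = 14.25
RMSE = √(57/4) = 3.7749

3.7749


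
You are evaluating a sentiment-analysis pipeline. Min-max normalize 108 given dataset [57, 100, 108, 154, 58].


min=57, max=154
(108-57)/(154-57) = 51/97 = 0.5258

0.5258


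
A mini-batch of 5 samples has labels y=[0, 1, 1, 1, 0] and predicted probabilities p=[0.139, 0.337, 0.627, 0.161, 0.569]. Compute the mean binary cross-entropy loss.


L[0] = -ln(1-0.139) = -ln(0.861) = 0.1497
L[1] = -ln(0.337) = 1.0877
L[2] = -ln(0.627) = 0.4668
L[3] = -ln(0.161) = 1.8264
L[4] = -ln(1-0.569) = -ln(0.431) = 0.8416
mean = (0.1497 + 1.0877 + 0.4668 + 1.8264 + 0.8416)/5 = 0.8744

0.8744


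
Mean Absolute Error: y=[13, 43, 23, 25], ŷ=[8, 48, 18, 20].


Absolute errors: |13-8|=5, |43-48|=5, |23-18|=5, |25-20|=5
Sum = 20
MAE = 20/4 = 5

5


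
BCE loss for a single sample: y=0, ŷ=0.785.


BCE = -[y·ln(p) + (1-y)·ln(1-p)]
= -0 - 1·ln(1-0.785)
= -ln(0.215) = 1.5371

1.5371


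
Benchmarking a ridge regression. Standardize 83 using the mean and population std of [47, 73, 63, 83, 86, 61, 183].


μ = 85.1429, σ = 41.8447
z = (83 - 85.1429)/41.8447 = -0.0512

-0.0512


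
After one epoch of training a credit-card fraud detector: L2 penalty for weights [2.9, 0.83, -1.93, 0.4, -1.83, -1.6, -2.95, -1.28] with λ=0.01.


‖w‖₂² = (2.9)² + (0.83)² + (-1.93)² + (0.4)² + (-1.83)² + (-1.6)² + (-2.95)² + (-1.28)²
     = 8.41 + 0.6889 + 3.7249 + 0.16 + 3.3489 + 2.56 + 8.7025 + 1.6384
     = 29.2336
λ·‖w‖₂² = 0.01·29.2336 = 0.292336

0.292336


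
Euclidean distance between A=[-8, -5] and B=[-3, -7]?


d = √((-8+ 3)² + (-5+ 7)²)
  = √(25 + 4)
  = √29 = 5.3852

5.3852


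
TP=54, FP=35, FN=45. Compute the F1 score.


Precision = 54/89 = 0.6067
Recall = 54/99 = 0.5455
F1 = 2·P·R/(P+R) = 2·TP/(2·TP+FP+FN) = 108/(108+35+45) = 108/188 = 0.5745

0.5745


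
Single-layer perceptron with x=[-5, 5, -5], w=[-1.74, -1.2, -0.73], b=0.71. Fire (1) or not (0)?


z = (-5)·(-1.74) + (5)·(-1.2) + (-5)·(-0.73) + 0.71
  = 7.06
step(z) = 1 (z≥0)

1


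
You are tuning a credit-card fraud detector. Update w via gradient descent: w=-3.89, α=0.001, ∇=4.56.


w_new = w - α·∇
= -3.89 - 0.001·4.56
= -3.89 - 0.00456
= -3.89456

-3.89456


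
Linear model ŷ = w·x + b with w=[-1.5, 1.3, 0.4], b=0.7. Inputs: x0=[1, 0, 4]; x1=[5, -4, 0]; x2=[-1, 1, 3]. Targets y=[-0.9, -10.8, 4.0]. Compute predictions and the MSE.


ŷ0 = (-1.5)·(1) + (1.3)·(0) + (0.4)·(4) + 0.7 = 0.8
ŷ1 = (-1.5)·(5) + (1.3)·(-4) + (0.4)·(0) + 0.7 = -12.0
ŷ2 = (-1.5)·(-1) + (1.3)·(1) + (0.4)·(3) + 0.7 = 4.7
errors² = [2.89, 1.44, 0.49]
MSE = 4.8200/3 = 1.6067

1.6067


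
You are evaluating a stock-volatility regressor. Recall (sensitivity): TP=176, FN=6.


Recall = TP/(TP+FN)
= 176/(176+6)
= 176/182 = 96.7%

96.7%


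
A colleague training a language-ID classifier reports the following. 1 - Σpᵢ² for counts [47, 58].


Probabilities: [47/105, 58/105] ≈ [0.4476, 0.5524]
Σpᵢ² = (2209 + 3364)/105² = 5573/11025
Gini = 1 - Σpᵢ² = 1 - 5573/11025 = 0.4945

0.4945


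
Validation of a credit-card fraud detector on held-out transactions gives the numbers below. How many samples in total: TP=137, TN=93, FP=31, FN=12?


Total = TP + TN + FP + FN
= 137 + 93 + 31 + 12
= 273
(Predicted positive: 168, predicted negative: 105)

273


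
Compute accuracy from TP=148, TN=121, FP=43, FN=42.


Accuracy = (TP+TN)/(TP+TN+FP+FN)
= (148+121)/(354)
= 269/354 = 75.99%

75.99%


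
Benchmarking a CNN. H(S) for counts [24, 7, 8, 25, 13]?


Probabilities: [24/77, 7/77, 8/77, 25/77, 13/77] ≈ [0.3117, 0.0909, 0.1039, 0.3247, 0.1688]
H = -((24/77)·log₂(24/77) + (7/77)·log₂(7/77) + (8/77)·log₂(8/77) + (25/77)·log₂(25/77) + (13/77)·log₂(13/77))
  = 2.1383 bits

2.1383 bits


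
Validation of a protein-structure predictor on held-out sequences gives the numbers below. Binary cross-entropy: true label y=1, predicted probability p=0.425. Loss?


BCE = -[y·ln(p) + (1-y)·ln(1-p)]
= -1·ln(0.425) - 0
= -ln(0.425) = 0.8557

0.8557


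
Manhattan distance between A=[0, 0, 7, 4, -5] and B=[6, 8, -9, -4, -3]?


d = |0-6| + |0-8| + |7+ 9| + |4+ 4| + |-5+ 3|
  = 6 + 8 + 16 + 8 + 2
  = 40

40


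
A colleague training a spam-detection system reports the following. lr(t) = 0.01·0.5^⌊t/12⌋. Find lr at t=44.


n_drops = ⌊44/12⌋ = 3
lr = 0.01·0.5^3 = 0.01·0.125 = 0.00125

0.00125


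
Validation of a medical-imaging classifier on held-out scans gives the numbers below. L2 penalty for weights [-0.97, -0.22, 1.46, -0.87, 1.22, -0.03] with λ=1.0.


‖w‖₂² = (-0.97)² + (-0.22)² + (1.46)² + (-0.87)² + (1.22)² + (-0.03)²
     = 0.9409 + 0.0484 + 2.1316 + 0.7569 + 1.4884 + 0.0009
     = 5.3671
λ·‖w‖₂² = 1.0·5.3671 = 5.3671

5.3671
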